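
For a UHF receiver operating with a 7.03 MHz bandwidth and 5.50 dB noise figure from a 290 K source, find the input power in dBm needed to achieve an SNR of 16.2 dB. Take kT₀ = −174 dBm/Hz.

Sensitivity = −174 + 10 log₁₀(B) + NF + SNR_min
= −174 + 68.47 + 5.50 + 16.2
= −83.83 dBm → −83.8 dBm

−83.8 dBm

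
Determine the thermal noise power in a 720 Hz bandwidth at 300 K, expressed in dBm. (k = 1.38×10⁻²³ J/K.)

−145.3 dBm

P_n = kTB = 1.38×10⁻²³ × 300 × 7.20×10² = 2.98×10⁻¹⁸ W
In dBm: 10 log₁₀(2.98×10⁻¹⁸ / 10⁻³) = −145.3 dBm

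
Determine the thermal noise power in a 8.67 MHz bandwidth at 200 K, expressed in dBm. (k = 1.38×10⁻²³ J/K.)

−106.2 dBm

P_n = kTB = 1.38×10⁻²³ × 200 × 8.67×10⁶ = 2.39×10⁻¹⁴ W
In dBm: 10 log₁₀(2.39×10⁻¹⁴ / 10⁻³) = −106.2 dBm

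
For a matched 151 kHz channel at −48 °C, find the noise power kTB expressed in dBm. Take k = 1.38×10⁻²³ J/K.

−123.3 dBm

T = −48 °C + 273.15 = 225.15 K
P_n = kTB = 1.38×10⁻²³ × 225.15 × 1.51×10⁵ = 4.69×10⁻¹⁶ W
In dBm: 10 log₁₀(4.69×10⁻¹⁶ / 10⁻³) = −123.3 dBm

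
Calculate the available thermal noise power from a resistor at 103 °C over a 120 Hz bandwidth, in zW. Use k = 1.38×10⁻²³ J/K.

T = 103 °C + 273.15 = 376.15 K
P_n = kTB = 1.38×10⁻²³ × 376.15 × 1.20×10² = 6.23×10⁻¹⁹ W = 623 zW

623 zW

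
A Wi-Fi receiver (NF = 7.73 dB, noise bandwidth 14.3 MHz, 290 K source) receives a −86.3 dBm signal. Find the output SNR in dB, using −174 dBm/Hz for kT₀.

Noise floor: N = −174 + 10 log₁₀(B) + NF
10 log₁₀(1.43×10⁷) = 71.55 dB
N = −174 + 71.55 + 7.73 = −94.72 dBm
SNR = P_sig − N = −86.3 − (−94.72) = 8.42 dB → 8.4 dB

8.4 dB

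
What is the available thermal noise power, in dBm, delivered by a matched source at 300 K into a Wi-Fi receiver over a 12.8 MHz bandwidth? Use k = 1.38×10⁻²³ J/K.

P_n = kTB = 1.38×10⁻²³ × 300 × 1.28×10⁷ = 5.30×10⁻¹⁴ W
In dBm: 10 log₁₀(5.30×10⁻¹⁴ / 10⁻³) = −102.8 dBm

−102.8 dBm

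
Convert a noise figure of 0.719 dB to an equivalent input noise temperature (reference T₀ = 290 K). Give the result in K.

52.2 K

F = 10^(0.719/10) = 1.18005
T_e = (F − 1)·T₀ = (1.18005 − 1) × 290 = 52.2 K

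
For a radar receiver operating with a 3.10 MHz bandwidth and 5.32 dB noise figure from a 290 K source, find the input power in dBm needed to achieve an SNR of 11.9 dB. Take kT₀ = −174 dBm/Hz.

Sensitivity = −174 + 10 log₁₀(B) + NF + SNR_min
= −174 + 64.91 + 5.32 + 11.9
= −91.87 dBm → −91.9 dBm

−91.9 dBm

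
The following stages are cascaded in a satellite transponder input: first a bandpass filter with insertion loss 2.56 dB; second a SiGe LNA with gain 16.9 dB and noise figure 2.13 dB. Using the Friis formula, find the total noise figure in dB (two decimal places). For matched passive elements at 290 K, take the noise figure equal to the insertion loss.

4.69 dB

Convert to linear (a loss of L dB is a gain of −L dB): F_i = 10^(NF_i/10), G_i = 10^(G_i,dB/10)
  Stage 1: F_1 = 10^(2.56/10) = 1.803, G_1 = 10^(−2.56/10) = 0.5546
  Stage 2: F_2 = 10^(2.13/10) = 1.633, G_2 = 10^(16.9/10) = 48.98
Friis cascade:
  F = 1.803 + (1.633 − 1)/0.5546 = 2.944
NF = 10 log₁₀(2.944) = 4.69 dB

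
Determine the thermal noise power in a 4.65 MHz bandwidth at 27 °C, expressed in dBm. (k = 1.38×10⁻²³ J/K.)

T = 27 °C + 273.15 = 300.15 K
P_n = kTB = 1.38×10⁻²³ × 300.15 × 4.65×10⁶ = 1.93×10⁻¹⁴ W
In dBm: 10 log₁₀(1.93×10⁻¹⁴ / 10⁻³) = −107.2 dBm

−107.2 dBm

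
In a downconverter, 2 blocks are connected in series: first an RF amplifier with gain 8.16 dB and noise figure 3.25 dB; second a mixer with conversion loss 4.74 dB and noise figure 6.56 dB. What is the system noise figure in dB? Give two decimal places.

Convert to linear (a loss of L dB is a gain of −L dB): F_i = 10^(NF_i/10), G_i = 10^(G_i,dB/10)
  Stage 1: F_1 = 10^(3.25/10) = 2.113, G_1 = 10^(8.16/10) = 6.546
  Stage 2: F_2 = 10^(6.56/10) = 4.529, G_2 = 10^(−4.74/10) = 0.3357
Friis cascade:
  F = 2.113 + (4.529 − 1)/6.546 = 2.653
NF = 10 log₁₀(2.653) = 4.24 dB

4.24 dB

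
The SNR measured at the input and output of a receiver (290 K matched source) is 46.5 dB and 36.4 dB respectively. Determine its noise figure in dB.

NF (dB) = SNR_in(dB) − SNR_out(dB) when the source is at T₀
NF = 46.5 − 36.4 = 10.1 dB

10.1 dB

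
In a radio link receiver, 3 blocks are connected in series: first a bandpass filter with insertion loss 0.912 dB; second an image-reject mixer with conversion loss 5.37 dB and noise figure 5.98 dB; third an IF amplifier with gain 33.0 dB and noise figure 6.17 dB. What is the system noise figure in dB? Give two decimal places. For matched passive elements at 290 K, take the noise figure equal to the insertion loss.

12.61 dB

Convert to linear (a loss of L dB is a gain of −L dB): F_i = 10^(NF_i/10), G_i = 10^(G_i,dB/10)
  Stage 1: F_1 = 10^(0.912/10) = 1.234, G_1 = 10^(−0.912/10) = 0.8106
  Stage 2: F_2 = 10^(5.98/10) = 3.963, G_2 = 10^(−5.37/10) = 0.2904
  Stage 3: F_3 = 10^(6.17/10) = 4.140, G_3 = 10^(33.0/10) = 1995
Friis cascade:
  F = 1.234 + (3.963 − 1)/0.8106 + (4.140 − 1)/0.2354 = 18.23
NF = 10 log₁₀(18.23) = 12.61 dB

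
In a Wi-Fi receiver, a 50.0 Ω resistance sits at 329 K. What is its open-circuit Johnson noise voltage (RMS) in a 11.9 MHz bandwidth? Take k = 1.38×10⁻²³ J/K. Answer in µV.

V_n = √(4kTRB)
4kTRB = 4 × 1.38×10⁻²³ × 329 × 5.00×10¹ × 1.19×10⁷ = 1.08×10⁻¹¹ V²
V_n = √(1.08×10⁻¹¹) = 3.29×10⁻⁶ V = 3.29 µV

3.29 µV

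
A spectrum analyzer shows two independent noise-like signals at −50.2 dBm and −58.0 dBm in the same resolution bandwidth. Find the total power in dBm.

−49.5 dBm

Convert to linear, add, convert back:
P₁ = 9.55×10⁻⁹ W, P₂ = 1.58×10⁻⁹ W
P_tot = 1.11×10⁻⁸ W → 10 log₁₀(P_tot / 10⁻³) = −49.5 dBm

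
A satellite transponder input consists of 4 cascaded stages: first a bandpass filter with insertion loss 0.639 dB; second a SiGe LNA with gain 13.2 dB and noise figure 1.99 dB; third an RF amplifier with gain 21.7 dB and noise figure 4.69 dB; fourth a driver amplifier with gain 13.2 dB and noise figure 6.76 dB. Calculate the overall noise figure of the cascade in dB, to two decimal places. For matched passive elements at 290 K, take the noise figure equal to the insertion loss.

Convert to linear (a loss of L dB is a gain of −L dB): F_i = 10^(NF_i/10), G_i = 10^(G_i,dB/10)
  Stage 1: F_1 = 10^(0.639/10) = 1.159, G_1 = 10^(−0.639/10) = 0.8632
  Stage 2: F_2 = 10^(1.99/10) = 1.581, G_2 = 10^(13.2/10) = 20.89
  Stage 3: F_3 = 10^(4.69/10) = 2.944, G_3 = 10^(21.7/10) = 147.9
  Stage 4: F_4 = 10^(6.76/10) = 4.742, G_4 = 10^(13.2/10) = 20.89
Friis cascade:
  F = 1.159 + (1.581 − 1)/0.8632 + (2.944 − 1)/18.03 + (4.742 − 1)/2667 = 1.941
NF = 10 log₁₀(1.941) = 2.88 dB

2.88 dB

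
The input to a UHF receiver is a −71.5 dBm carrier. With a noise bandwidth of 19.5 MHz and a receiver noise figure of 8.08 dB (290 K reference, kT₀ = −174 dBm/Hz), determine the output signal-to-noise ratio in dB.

21.5 dB

Noise floor: N = −174 + 10 log₁₀(B) + NF
10 log₁₀(1.95×10⁷) = 72.9 dB
N = −174 + 72.9 + 8.08 = −93.02 dBm
SNR = P_sig − N = −71.5 − (−93.02) = 21.52 dB → 21.5 dB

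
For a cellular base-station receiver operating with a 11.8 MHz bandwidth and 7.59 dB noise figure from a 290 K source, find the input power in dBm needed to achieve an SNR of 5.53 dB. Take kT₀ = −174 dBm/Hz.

Sensitivity = −174 + 10 log₁₀(B) + NF + SNR_min
= −174 + 70.72 + 7.59 + 5.53
= −90.16 dBm → −90.2 dBm

−90.2 dBm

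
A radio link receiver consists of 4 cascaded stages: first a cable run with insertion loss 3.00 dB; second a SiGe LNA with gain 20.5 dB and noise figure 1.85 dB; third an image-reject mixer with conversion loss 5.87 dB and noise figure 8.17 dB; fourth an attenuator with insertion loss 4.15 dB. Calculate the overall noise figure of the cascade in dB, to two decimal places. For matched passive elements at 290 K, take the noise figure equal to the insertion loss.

Convert to linear (a loss of L dB is a gain of −L dB): F_i = 10^(NF_i/10), G_i = 10^(G_i,dB/10)
  Stage 1: F_1 = 10^(3.00/10) = 1.995, G_1 = 10^(−3.00/10) = 0.5012
  Stage 2: F_2 = 10^(1.85/10) = 1.531, G_2 = 10^(20.5/10) = 112.2
  Stage 3: F_3 = 10^(8.17/10) = 6.561, G_3 = 10^(−5.87/10) = 0.2588
  Stage 4: F_4 = 10^(4.15/10) = 2.600, G_4 = 10^(−4.15/10) = 0.3846
Friis cascade:
  F = 1.995 + (1.531 − 1)/0.5012 + (6.561 − 1)/56.23 + (2.600 − 1)/14.55 = 3.264
NF = 10 log₁₀(3.264) = 5.14 dB

5.14 dB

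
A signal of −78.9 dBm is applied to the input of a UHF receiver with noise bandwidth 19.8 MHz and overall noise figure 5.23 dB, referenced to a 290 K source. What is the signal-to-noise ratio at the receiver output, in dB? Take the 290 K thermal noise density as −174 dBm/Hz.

16.9 dB

Noise floor: N = −174 + 10 log₁₀(B) + NF
10 log₁₀(1.98×10⁷) = 72.97 dB
N = −174 + 72.97 + 5.23 = −95.80 dBm
SNR = P_sig − N = −78.9 − (−95.80) = 16.90 dB → 16.9 dB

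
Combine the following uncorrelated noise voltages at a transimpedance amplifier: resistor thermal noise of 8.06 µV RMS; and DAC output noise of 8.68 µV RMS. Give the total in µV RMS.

11.8 µV

Uncorrelated sources add in power (mean-square): V_tot = √(ΣV_i²)
V_tot = √[(8.06×10⁻⁶)² + (8.68×10⁻⁶)²] = 1.18×10⁻⁵ V = 11.8 µV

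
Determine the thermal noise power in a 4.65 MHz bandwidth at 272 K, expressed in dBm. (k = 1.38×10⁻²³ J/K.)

−107.6 dBm

P_n = kTB = 1.38×10⁻²³ × 272 × 4.65×10⁶ = 1.75×10⁻¹⁴ W
In dBm: 10 log₁₀(1.75×10⁻¹⁴ / 10⁻³) = −107.6 dBm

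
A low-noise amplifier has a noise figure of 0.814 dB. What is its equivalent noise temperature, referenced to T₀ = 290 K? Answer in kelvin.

F = 10^(0.814/10) = 1.20615
T_e = (F − 1)·T₀ = (1.20615 − 1) × 290 = 59.8 K

59.8 K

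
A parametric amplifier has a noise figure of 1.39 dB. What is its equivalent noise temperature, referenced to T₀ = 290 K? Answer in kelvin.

109 K

F = 10^(1.39/10) = 1.37721
T_e = (F − 1)·T₀ = (1.37721 − 1) × 290 = 109 K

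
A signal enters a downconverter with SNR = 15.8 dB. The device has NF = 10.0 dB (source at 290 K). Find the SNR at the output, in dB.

5.8 dB

By definition F = SNR_in/SNR_out, so in dB: SNR_out = SNR_in − NF
SNR_out = 15.8 − 10.0 = 5.8 dB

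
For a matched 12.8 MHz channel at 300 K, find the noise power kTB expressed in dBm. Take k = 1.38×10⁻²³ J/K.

−102.8 dBm

P_n = kTB = 1.38×10⁻²³ × 300 × 1.28×10⁷ = 5.30×10⁻¹⁴ W
In dBm: 10 log₁₀(5.30×10⁻¹⁴ / 10⁻³) = −102.8 dBm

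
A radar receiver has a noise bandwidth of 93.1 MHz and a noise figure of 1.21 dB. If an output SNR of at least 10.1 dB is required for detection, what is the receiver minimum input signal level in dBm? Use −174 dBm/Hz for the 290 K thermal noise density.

−83.0 dBm

Sensitivity = −174 + 10 log₁₀(B) + NF + SNR_min
= −174 + 79.69 + 1.21 + 10.1
= −83.00 dBm → −83.0 dBm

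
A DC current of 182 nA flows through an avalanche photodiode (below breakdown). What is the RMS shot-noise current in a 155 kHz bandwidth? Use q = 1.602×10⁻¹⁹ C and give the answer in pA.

I_n = √(2qI·B)
2qI·B = 2 × 1.602×10⁻¹⁹ × 1.82×10⁻⁷ × 1.55×10⁵ = 9.04×10⁻²¹ A²
I_n = √(9.04×10⁻²¹) = 9.51×10⁻¹¹ A = 95.1 pA

95.1 pA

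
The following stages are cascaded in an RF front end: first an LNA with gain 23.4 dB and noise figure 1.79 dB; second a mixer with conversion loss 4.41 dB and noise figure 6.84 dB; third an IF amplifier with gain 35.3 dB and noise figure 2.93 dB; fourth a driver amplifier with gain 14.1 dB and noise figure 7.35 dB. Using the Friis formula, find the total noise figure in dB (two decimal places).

Convert to linear (a loss of L dB is a gain of −L dB): F_i = 10^(NF_i/10), G_i = 10^(G_i,dB/10)
  Stage 1: F_1 = 10^(1.79/10) = 1.510, G_1 = 10^(23.4/10) = 218.8
  Stage 2: F_2 = 10^(6.84/10) = 4.831, G_2 = 10^(−4.41/10) = 0.3622
  Stage 3: F_3 = 10^(2.93/10) = 1.963, G_3 = 10^(35.3/10) = 3388
  Stage 4: F_4 = 10^(7.35/10) = 5.433, G_4 = 10^(14.1/10) = 25.70
Friis cascade:
  F = 1.510 + (4.831 − 1)/218.8 + (1.963 − 1)/79.25 + (5.433 − 1)/2.685×10⁵ = 1.540
NF = 10 log₁₀(1.540) = 1.87 dB

1.87 dB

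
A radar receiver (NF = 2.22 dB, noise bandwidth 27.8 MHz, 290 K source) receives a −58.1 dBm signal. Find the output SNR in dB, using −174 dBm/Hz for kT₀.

Noise floor: N = −174 + 10 log₁₀(B) + NF
10 log₁₀(2.78×10⁷) = 74.44 dB
N = −174 + 74.44 + 2.22 = −97.34 dBm
SNR = P_sig − N = −58.1 − (−97.34) = 39.24 dB → 39.2 dB

39.2 dB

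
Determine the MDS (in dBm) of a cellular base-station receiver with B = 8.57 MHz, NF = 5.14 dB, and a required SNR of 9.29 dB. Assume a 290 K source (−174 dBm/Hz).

−90.2 dBm

Sensitivity = −174 + 10 log₁₀(B) + NF + SNR_min
= −174 + 69.33 + 5.14 + 9.29
= −90.24 dBm → −90.2 dBm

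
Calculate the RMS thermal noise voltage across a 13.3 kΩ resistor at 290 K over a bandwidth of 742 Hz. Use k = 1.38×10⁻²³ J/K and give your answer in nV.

V_n = √(4kTRB)
4kTRB = 4 × 1.38×10⁻²³ × 290 × 1.33×10⁴ × 7.42×10² = 1.58×10⁻¹³ V²
V_n = √(1.58×10⁻¹³) = 3.97×10⁻⁷ V = 397 nV

397 nV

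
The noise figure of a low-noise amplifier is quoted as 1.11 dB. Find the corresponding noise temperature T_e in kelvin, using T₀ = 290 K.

F = 10^(1.11/10) = 1.29122
T_e = (F − 1)·T₀ = (1.29122 − 1) × 290 = 84.5 K

84.5 K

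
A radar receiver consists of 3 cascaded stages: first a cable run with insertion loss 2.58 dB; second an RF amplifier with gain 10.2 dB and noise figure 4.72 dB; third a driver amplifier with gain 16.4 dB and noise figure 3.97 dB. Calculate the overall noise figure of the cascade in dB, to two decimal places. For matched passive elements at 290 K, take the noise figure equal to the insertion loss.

Convert to linear (a loss of L dB is a gain of −L dB): F_i = 10^(NF_i/10), G_i = 10^(G_i,dB/10)
  Stage 1: F_1 = 10^(2.58/10) = 1.811, G_1 = 10^(−2.58/10) = 0.5521
  Stage 2: F_2 = 10^(4.72/10) = 2.965, G_2 = 10^(10.2/10) = 10.47
  Stage 3: F_3 = 10^(3.97/10) = 2.495, G_3 = 10^(16.4/10) = 43.65
Friis cascade:
  F = 1.811 + (2.965 − 1)/0.5521 + (2.495 − 1)/5.781 = 5.629
NF = 10 log₁₀(5.629) = 7.50 dB

7.50 dB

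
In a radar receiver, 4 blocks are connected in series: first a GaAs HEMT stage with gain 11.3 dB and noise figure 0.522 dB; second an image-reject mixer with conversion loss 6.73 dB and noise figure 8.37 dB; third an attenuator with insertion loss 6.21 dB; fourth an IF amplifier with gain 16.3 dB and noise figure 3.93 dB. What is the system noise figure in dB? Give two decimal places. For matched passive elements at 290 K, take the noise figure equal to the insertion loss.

6.83 dB

Convert to linear (a loss of L dB is a gain of −L dB): F_i = 10^(NF_i/10), G_i = 10^(G_i,dB/10)
  Stage 1: F_1 = 10^(0.522/10) = 1.128, G_1 = 10^(11.3/10) = 13.49
  Stage 2: F_2 = 10^(8.37/10) = 6.871, G_2 = 10^(−6.73/10) = 0.2123
  Stage 3: F_3 = 10^(6.21/10) = 4.178, G_3 = 10^(−6.21/10) = 0.2393
  Stage 4: F_4 = 10^(3.93/10) = 2.472, G_4 = 10^(16.3/10) = 42.66
Friis cascade:
  F = 1.128 + (6.871 − 1)/13.49 + (4.178 − 1)/2.864 + (2.472 − 1)/0.6855 = 4.820
NF = 10 log₁₀(4.820) = 6.83 dB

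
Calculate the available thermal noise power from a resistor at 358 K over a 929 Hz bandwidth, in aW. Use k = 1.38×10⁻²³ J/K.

4.59 aW

P_n = kTB = 1.38×10⁻²³ × 358 × 9.29×10² = 4.59×10⁻¹⁸ W = 4.59 aW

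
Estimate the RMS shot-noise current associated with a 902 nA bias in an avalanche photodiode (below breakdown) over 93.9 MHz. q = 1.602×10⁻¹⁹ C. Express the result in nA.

I_n = √(2qI·B)
2qI·B = 2 × 1.602×10⁻¹⁹ × 9.02×10⁻⁷ × 9.39×10⁷ = 2.71×10⁻¹⁷ A²
I_n = √(2.71×10⁻¹⁷) = 5.21×10⁻⁹ A = 5.21 nA

5.21 nA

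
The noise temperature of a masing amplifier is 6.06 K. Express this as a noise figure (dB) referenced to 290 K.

0.090 dB

F = 1 + T_e/T₀ = 1 + 6.06/290 = 1.0209
NF = 10 log₁₀(1.0209) = 0.090 dB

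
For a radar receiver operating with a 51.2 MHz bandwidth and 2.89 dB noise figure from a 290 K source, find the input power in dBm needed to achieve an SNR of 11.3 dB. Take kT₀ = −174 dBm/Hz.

Sensitivity = −174 + 10 log₁₀(B) + NF + SNR_min
= −174 + 77.09 + 2.89 + 11.3
= −82.72 dBm → −82.7 dBm

−82.7 dBm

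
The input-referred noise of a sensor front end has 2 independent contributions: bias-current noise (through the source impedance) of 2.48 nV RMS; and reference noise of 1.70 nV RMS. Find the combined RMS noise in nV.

Uncorrelated sources add in power (mean-square): V_tot = √(ΣV_i²)
V_tot = √[(2.48×10⁻⁹)² + (1.70×10⁻⁹)²] = 3.01×10⁻⁹ V = 3.01 nV

3.01 nV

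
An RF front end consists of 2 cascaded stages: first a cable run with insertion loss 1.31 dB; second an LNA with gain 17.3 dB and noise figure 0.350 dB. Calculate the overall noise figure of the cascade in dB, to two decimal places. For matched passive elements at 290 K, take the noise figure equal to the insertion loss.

1.66 dB

Convert to linear (a loss of L dB is a gain of −L dB): F_i = 10^(NF_i/10), G_i = 10^(G_i,dB/10)
  Stage 1: F_1 = 10^(1.31/10) = 1.352, G_1 = 10^(−1.31/10) = 0.7396
  Stage 2: F_2 = 10^(0.350/10) = 1.084, G_2 = 10^(17.3/10) = 53.70
Friis cascade:
  F = 1.352 + (1.084 − 1)/0.7396 = 1.466
NF = 10 log₁₀(1.466) = 1.66 dB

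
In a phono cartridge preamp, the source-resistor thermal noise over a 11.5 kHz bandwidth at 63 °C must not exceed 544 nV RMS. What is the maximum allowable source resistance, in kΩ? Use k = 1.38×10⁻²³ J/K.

T = 63 °C + 273.15 = 336.15 K
Johnson–Nyquist: V_n = √(4kTRB) ⇒ R = V_n² / (4kTB)
4kTB = 4 × 1.38×10⁻²³ × 336.15 × 1.15×10⁴ = 2.13×10⁻¹⁶
R = (5.44×10⁻⁷)² / 2.13×10⁻¹⁶ = 1.39×10³ Ω = 1.39 kΩ

1.39 kΩ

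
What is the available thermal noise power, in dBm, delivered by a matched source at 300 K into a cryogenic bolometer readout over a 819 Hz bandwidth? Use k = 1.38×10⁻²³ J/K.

P_n = kTB = 1.38×10⁻²³ × 300 × 8.19×10² = 3.39×10⁻¹⁸ W
In dBm: 10 log₁₀(3.39×10⁻¹⁸ / 10⁻³) = −144.7 dBm

−144.7 dBm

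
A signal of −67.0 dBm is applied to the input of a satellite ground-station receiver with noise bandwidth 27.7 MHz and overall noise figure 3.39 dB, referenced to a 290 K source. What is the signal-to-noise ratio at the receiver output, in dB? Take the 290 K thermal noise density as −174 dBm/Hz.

Noise floor: N = −174 + 10 log₁₀(B) + NF
10 log₁₀(2.77×10⁷) = 74.42 dB
N = −174 + 74.42 + 3.39 = −96.19 dBm
SNR = P_sig − N = −67.0 − (−96.19) = 29.19 dB → 29.2 dB

29.2 dB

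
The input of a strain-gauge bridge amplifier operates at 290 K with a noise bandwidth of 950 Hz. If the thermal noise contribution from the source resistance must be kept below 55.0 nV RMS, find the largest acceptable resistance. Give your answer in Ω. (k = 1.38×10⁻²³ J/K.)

Johnson–Nyquist: V_n = √(4kTRB) ⇒ R = V_n² / (4kTB)
4kTB = 4 × 1.38×10⁻²³ × 290 × 9.50×10² = 1.52×10⁻¹⁷
R = (5.50×10⁻⁸)² / 1.52×10⁻¹⁷ = 1.99×10² Ω = 199 Ω

199 Ω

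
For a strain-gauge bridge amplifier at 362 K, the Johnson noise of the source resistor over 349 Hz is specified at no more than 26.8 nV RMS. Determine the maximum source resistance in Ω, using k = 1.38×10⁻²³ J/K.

Johnson–Nyquist: V_n = √(4kTRB) ⇒ R = V_n² / (4kTB)
4kTB = 4 × 1.38×10⁻²³ × 362 × 3.49×10² = 6.97×10⁻¹⁸
R = (2.68×10⁻⁸)² / 6.97×10⁻¹⁸ = 1.03×10² Ω = 103 Ω

103 Ω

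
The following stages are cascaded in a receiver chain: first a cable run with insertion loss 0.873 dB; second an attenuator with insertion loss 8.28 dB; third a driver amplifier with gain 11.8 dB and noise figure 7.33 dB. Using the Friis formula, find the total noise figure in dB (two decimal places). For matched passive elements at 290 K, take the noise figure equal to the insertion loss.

Convert to linear (a loss of L dB is a gain of −L dB): F_i = 10^(NF_i/10), G_i = 10^(G_i,dB/10)
  Stage 1: F_1 = 10^(0.873/10) = 1.223, G_1 = 10^(−0.873/10) = 0.8179
  Stage 2: F_2 = 10^(8.28/10) = 6.730, G_2 = 10^(−8.28/10) = 0.1486
  Stage 3: F_3 = 10^(7.33/10) = 5.408, G_3 = 10^(11.8/10) = 15.14
Friis cascade:
  F = 1.223 + (6.730 − 1)/0.8179 + (5.408 − 1)/0.1215 = 44.49
NF = 10 log₁₀(44.49) = 16.48 dB

16.48 dB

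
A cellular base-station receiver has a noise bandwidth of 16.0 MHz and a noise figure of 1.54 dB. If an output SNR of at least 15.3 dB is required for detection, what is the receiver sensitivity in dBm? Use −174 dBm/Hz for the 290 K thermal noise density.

−85.1 dBm

Sensitivity = −174 + 10 log₁₀(B) + NF + SNR_min
= −174 + 72.04 + 1.54 + 15.3
= −85.12 dBm → −85.1 dBm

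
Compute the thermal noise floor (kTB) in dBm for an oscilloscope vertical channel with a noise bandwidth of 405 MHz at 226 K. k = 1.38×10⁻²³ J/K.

−89.0 dBm

P_n = kTB = 1.38×10⁻²³ × 226 × 4.05×10⁸ = 1.26×10⁻¹² W
In dBm: 10 log₁₀(1.26×10⁻¹² / 10⁻³) = −89.0 dBm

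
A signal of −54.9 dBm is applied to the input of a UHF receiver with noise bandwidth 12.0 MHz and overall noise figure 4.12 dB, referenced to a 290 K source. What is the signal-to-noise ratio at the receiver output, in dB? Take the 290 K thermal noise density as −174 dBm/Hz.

44.2 dB

Noise floor: N = −174 + 10 log₁₀(B) + NF
10 log₁₀(1.20×10⁷) = 70.79 dB
N = −174 + 70.79 + 4.12 = −99.09 dBm
SNR = P_sig − N = −54.9 − (−99.09) = 44.19 dB → 44.2 dB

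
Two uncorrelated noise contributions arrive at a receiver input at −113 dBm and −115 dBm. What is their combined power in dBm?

−110.9 dBm

Convert to linear, add, convert back:
P₁ = 5.01×10⁻¹⁵ W, P₂ = 3.16×10⁻¹⁵ W
P_tot = 8.17×10⁻¹⁵ W → 10 log₁₀(P_tot / 10⁻³) = −110.9 dBm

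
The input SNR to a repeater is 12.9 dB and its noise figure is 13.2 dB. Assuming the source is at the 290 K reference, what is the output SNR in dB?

−0.3 dB

By definition F = SNR_in/SNR_out, so in dB: SNR_out = SNR_in − NF
SNR_out = 12.9 − 13.2 = −0.3 dB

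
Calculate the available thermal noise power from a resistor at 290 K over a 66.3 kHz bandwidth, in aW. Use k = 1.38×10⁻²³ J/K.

P_n = kTB = 1.38×10⁻²³ × 290 × 6.63×10⁴ = 2.65×10⁻¹⁶ W = 265 aW

265 aW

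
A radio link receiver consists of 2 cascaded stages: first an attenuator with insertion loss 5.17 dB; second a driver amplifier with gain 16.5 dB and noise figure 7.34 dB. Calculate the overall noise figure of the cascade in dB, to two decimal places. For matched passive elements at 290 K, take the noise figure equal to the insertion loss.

12.51 dB

Convert to linear (a loss of L dB is a gain of −L dB): F_i = 10^(NF_i/10), G_i = 10^(G_i,dB/10)
  Stage 1: F_1 = 10^(5.17/10) = 3.289, G_1 = 10^(−5.17/10) = 0.3041
  Stage 2: F_2 = 10^(7.34/10) = 5.420, G_2 = 10^(16.5/10) = 44.67
Friis cascade:
  F = 3.289 + (5.420 − 1)/0.3041 = 17.82
NF = 10 log₁₀(17.82) = 12.51 dB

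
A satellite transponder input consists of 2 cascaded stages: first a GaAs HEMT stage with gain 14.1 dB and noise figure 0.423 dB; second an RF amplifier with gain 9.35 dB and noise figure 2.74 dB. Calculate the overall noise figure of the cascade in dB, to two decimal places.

0.56 dB

Convert to linear (a loss of L dB is a gain of −L dB): F_i = 10^(NF_i/10), G_i = 10^(G_i,dB/10)
  Stage 1: F_1 = 10^(0.423/10) = 1.102, G_1 = 10^(14.1/10) = 25.70
  Stage 2: F_2 = 10^(2.74/10) = 1.879, G_2 = 10^(9.35/10) = 8.610
Friis cascade:
  F = 1.102 + (1.879 − 1)/25.70 = 1.137
NF = 10 log₁₀(1.137) = 0.56 dB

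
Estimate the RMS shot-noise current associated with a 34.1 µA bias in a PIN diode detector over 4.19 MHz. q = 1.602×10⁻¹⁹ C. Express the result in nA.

6.77 nA

I_n = √(2qI·B)
2qI·B = 2 × 1.602×10⁻¹⁹ × 3.41×10⁻⁵ × 4.19×10⁶ = 4.58×10⁻¹⁷ A²
I_n = √(4.58×10⁻¹⁷) = 6.77×10⁻⁹ A = 6.77 nA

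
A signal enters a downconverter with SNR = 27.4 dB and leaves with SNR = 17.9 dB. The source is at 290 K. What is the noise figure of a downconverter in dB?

9.5 dB

NF (dB) = SNR_in(dB) − SNR_out(dB) when the source is at T₀
NF = 27.4 − 17.9 = 9.5 dB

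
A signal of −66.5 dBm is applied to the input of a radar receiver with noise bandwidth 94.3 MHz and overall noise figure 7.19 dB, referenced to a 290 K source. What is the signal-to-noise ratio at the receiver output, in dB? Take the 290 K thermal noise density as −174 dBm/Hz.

20.6 dB

Noise floor: N = −174 + 10 log₁₀(B) + NF
10 log₁₀(9.43×10⁷) = 79.75 dB
N = −174 + 79.75 + 7.19 = −87.06 dBm
SNR = P_sig − N = −66.5 − (−87.06) = 20.56 dB → 20.6 dB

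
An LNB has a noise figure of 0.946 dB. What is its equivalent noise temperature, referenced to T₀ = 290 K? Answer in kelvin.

70.6 K

F = 10^(0.946/10) = 1.24337
T_e = (F − 1)·T₀ = (1.24337 − 1) × 290 = 70.6 K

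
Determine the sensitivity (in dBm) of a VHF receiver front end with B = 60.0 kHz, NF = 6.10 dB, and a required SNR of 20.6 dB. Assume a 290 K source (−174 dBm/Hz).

Sensitivity = −174 + 10 log₁₀(B) + NF + SNR_min
= −174 + 47.78 + 6.10 + 20.6
= −99.52 dBm → −99.5 dBm

−99.5 dBm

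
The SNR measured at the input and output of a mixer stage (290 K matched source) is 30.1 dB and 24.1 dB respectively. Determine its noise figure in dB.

NF (dB) = SNR_in(dB) − SNR_out(dB) when the source is at T₀
NF = 30.1 − 24.1 = 6.0 dB

6.0 dB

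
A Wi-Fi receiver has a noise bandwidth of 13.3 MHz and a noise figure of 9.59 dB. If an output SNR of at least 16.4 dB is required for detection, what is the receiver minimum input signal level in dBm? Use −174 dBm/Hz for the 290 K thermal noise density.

Sensitivity = −174 + 10 log₁₀(B) + NF + SNR_min
= −174 + 71.24 + 9.59 + 16.4
= −76.77 dBm → −76.8 dBm

−76.8 dBm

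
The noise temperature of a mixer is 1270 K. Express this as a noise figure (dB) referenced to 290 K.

7.31 dB

F = 1 + T_e/T₀ = 1 + 1270/290 = 5.37931
NF = 10 log₁₀(5.37931) = 7.31 dB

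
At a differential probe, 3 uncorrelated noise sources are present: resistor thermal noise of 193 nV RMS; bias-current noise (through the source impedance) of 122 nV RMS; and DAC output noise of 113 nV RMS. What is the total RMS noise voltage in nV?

255 nV

Uncorrelated sources add in power (mean-square): V_tot = √(ΣV_i²)
V_tot = √[(1.93×10⁻⁷)² + (1.22×10⁻⁷)² + (1.13×10⁻⁷)²] = 2.55×10⁻⁷ V = 255 nV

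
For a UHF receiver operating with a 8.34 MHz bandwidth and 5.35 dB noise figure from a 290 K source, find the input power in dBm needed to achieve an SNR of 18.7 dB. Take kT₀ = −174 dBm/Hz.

Sensitivity = −174 + 10 log₁₀(B) + NF + SNR_min
= −174 + 69.21 + 5.35 + 18.7
= −80.74 dBm → −80.7 dBm

−80.7 dBm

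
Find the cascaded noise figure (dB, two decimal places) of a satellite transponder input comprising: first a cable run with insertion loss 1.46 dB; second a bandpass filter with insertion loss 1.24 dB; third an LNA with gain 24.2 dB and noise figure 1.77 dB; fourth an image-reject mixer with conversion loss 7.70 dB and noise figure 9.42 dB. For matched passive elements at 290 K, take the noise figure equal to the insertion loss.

Convert to linear (a loss of L dB is a gain of −L dB): F_i = 10^(NF_i/10), G_i = 10^(G_i,dB/10)
  Stage 1: F_1 = 10^(1.46/10) = 1.400, G_1 = 10^(−1.46/10) = 0.7145
  Stage 2: F_2 = 10^(1.24/10) = 1.330, G_2 = 10^(−1.24/10) = 0.7516
  Stage 3: F_3 = 10^(1.77/10) = 1.503, G_3 = 10^(24.2/10) = 263.0
  Stage 4: F_4 = 10^(9.42/10) = 8.750, G_4 = 10^(−7.70/10) = 0.1698
Friis cascade:
  F = 1.400 + (1.330 − 1)/0.7145 + (1.503 − 1)/0.5370 + (8.750 − 1)/141.3 = 2.854
NF = 10 log₁₀(2.854) = 4.55 dB

4.55 dB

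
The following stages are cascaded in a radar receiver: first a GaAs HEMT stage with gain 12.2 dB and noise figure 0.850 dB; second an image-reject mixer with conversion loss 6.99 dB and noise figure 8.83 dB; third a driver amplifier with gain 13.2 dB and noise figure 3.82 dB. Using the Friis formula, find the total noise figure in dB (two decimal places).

3.10 dB

Convert to linear (a loss of L dB is a gain of −L dB): F_i = 10^(NF_i/10), G_i = 10^(G_i,dB/10)
  Stage 1: F_1 = 10^(0.850/10) = 1.216, G_1 = 10^(12.2/10) = 16.60
  Stage 2: F_2 = 10^(8.83/10) = 7.638, G_2 = 10^(−6.99/10) = 0.2000
  Stage 3: F_3 = 10^(3.82/10) = 2.410, G_3 = 10^(13.2/10) = 20.89
Friis cascade:
  F = 1.216 + (7.638 − 1)/16.60 + (2.410 − 1)/3.319 = 2.041
NF = 10 log₁₀(2.041) = 3.10 dB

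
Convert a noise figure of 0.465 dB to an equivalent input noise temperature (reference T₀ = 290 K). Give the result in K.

32.8 K

F = 10^(0.465/10) = 1.11301
T_e = (F − 1)·T₀ = (1.11301 − 1) × 290 = 32.8 K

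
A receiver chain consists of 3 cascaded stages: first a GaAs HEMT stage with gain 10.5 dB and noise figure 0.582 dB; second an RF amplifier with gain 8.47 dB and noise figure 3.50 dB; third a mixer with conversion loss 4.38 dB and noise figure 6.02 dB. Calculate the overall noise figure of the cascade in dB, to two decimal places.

Convert to linear (a loss of L dB is a gain of −L dB): F_i = 10^(NF_i/10), G_i = 10^(G_i,dB/10)
  Stage 1: F_1 = 10^(0.582/10) = 1.143, G_1 = 10^(10.5/10) = 11.22
  Stage 2: F_2 = 10^(3.50/10) = 2.239, G_2 = 10^(8.47/10) = 7.031
  Stage 3: F_3 = 10^(6.02/10) = 3.999, G_3 = 10^(−4.38/10) = 0.3648
Friis cascade:
  F = 1.143 + (2.239 − 1)/11.22 + (3.999 − 1)/78.89 = 1.292
NF = 10 log₁₀(1.292) = 1.11 dB

1.11 dB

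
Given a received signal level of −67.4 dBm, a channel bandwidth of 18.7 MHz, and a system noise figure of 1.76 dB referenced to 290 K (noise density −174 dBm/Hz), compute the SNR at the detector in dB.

32.1 dB

Noise floor: N = −174 + 10 log₁₀(B) + NF
10 log₁₀(1.87×10⁷) = 72.72 dB
N = −174 + 72.72 + 1.76 = −99.52 dBm
SNR = P_sig − N = −67.4 − (−99.52) = 32.12 dB → 32.1 dB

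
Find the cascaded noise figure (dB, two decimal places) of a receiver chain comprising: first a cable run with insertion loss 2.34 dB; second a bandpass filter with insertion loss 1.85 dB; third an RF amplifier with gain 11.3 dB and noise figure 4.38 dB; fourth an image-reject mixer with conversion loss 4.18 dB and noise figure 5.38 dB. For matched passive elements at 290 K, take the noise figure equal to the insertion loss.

8.85 dB

Convert to linear (a loss of L dB is a gain of −L dB): F_i = 10^(NF_i/10), G_i = 10^(G_i,dB/10)
  Stage 1: F_1 = 10^(2.34/10) = 1.714, G_1 = 10^(−2.34/10) = 0.5834
  Stage 2: F_2 = 10^(1.85/10) = 1.531, G_2 = 10^(−1.85/10) = 0.6531
  Stage 3: F_3 = 10^(4.38/10) = 2.742, G_3 = 10^(11.3/10) = 13.49
  Stage 4: F_4 = 10^(5.38/10) = 3.451, G_4 = 10^(−4.18/10) = 0.3819
Friis cascade:
  F = 1.714 + (1.531 − 1)/0.5834 + (2.742 − 1)/0.3811 + (3.451 − 1)/5.140 = 7.671
NF = 10 log₁₀(7.671) = 8.85 dB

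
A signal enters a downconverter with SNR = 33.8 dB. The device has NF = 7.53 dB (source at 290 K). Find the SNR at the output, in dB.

By definition F = SNR_in/SNR_out, so in dB: SNR_out = SNR_in − NF
SNR_out = 33.8 − 7.53 = 26.27 dB

26.27 dB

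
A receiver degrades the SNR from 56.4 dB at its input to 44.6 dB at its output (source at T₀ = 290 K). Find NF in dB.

NF (dB) = SNR_in(dB) − SNR_out(dB) when the source is at T₀
NF = 56.4 − 44.6 = 11.8 dB

11.8 dB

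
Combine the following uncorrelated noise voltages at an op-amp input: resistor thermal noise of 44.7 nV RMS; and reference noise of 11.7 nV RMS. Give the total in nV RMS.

46.2 nV

Uncorrelated sources add in power (mean-square): V_tot = √(ΣV_i²)
V_tot = √[(4.47×10⁻⁸)² + (1.17×10⁻⁸)²] = 4.62×10⁻⁸ V = 46.2 nV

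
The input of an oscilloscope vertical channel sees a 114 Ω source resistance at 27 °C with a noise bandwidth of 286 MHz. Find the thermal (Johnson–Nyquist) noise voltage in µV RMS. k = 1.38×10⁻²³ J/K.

T = 27 °C + 273.15 = 300.15 K
V_n = √(4kTRB)
4kTRB = 4 × 1.38×10⁻²³ × 300.15 × 1.14×10² × 2.86×10⁸ = 5.40×10⁻¹⁰ V²
V_n = √(5.40×10⁻¹⁰) = 2.32×10⁻⁵ V = 23.2 µV

23.2 µV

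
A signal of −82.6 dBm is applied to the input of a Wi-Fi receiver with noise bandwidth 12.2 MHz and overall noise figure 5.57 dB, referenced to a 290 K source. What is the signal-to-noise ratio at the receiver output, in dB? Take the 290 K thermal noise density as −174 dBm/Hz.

Noise floor: N = −174 + 10 log₁₀(B) + NF
10 log₁₀(1.22×10⁷) = 70.86 dB
N = −174 + 70.86 + 5.57 = −97.57 dBm
SNR = P_sig − N = −82.6 − (−97.57) = 14.97 dB → 15.0 dB

15.0 dB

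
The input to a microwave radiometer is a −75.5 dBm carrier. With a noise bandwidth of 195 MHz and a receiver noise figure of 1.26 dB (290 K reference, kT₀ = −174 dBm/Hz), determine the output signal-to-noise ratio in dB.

Noise floor: N = −174 + 10 log₁₀(B) + NF
10 log₁₀(1.95×10⁸) = 82.9 dB
N = −174 + 82.9 + 1.26 = −89.84 dBm
SNR = P_sig − N = −75.5 − (−89.84) = 14.34 dB → 14.3 dB

14.3 dB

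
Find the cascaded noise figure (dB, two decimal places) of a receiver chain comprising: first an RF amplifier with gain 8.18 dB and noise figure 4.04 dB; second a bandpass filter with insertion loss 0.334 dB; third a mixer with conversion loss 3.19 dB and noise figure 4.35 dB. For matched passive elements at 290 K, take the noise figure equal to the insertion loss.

4.52 dB

Convert to linear (a loss of L dB is a gain of −L dB): F_i = 10^(NF_i/10), G_i = 10^(G_i,dB/10)
  Stage 1: F_1 = 10^(4.04/10) = 2.535, G_1 = 10^(8.18/10) = 6.577
  Stage 2: F_2 = 10^(0.334/10) = 1.080, G_2 = 10^(−0.334/10) = 0.9260
  Stage 3: F_3 = 10^(4.35/10) = 2.723, G_3 = 10^(−3.19/10) = 0.4797
Friis cascade:
  F = 2.535 + (1.080 − 1)/6.577 + (2.723 − 1)/6.090 = 2.830
NF = 10 log₁₀(2.830) = 4.52 dB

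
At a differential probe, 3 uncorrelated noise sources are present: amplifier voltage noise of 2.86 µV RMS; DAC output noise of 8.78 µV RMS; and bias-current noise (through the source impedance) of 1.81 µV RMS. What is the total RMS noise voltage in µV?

Uncorrelated sources add in power (mean-square): V_tot = √(ΣV_i²)
V_tot = √[(2.86×10⁻⁶)² + (8.78×10⁻⁶)² + (1.81×10⁻⁶)²] = 9.41×10⁻⁶ V = 9.41 µV

9.41 µV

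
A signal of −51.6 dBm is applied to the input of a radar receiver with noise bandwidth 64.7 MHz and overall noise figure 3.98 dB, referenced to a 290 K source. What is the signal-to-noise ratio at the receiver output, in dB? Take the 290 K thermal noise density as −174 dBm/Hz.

Noise floor: N = −174 + 10 log₁₀(B) + NF
10 log₁₀(6.47×10⁷) = 78.11 dB
N = −174 + 78.11 + 3.98 = −91.91 dBm
SNR = P_sig − N = −51.6 − (−91.91) = 40.31 dB → 40.3 dB

40.3 dB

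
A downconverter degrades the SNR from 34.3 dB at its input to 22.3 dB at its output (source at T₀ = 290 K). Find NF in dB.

NF (dB) = SNR_in(dB) − SNR_out(dB) when the source is at T₀
NF = 34.3 − 22.3 = 12.0 dB

12.0 dB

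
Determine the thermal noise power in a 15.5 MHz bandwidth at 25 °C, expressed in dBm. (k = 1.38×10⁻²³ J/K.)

−102.0 dBm

T = 25 °C + 273.15 = 298.15 K
P_n = kTB = 1.38×10⁻²³ × 298.15 × 1.55×10⁷ = 6.38×10⁻¹⁴ W
In dBm: 10 log₁₀(6.38×10⁻¹⁴ / 10⁻³) = −102.0 dBm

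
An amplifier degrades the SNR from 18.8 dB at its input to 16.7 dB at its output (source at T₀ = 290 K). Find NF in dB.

NF (dB) = SNR_in(dB) − SNR_out(dB) when the source is at T₀
NF = 18.8 − 16.7 = 2.1 dB

2.1 dB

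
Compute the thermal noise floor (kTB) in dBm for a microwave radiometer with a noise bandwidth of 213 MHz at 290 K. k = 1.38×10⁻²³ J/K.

P_n = kTB = 1.38×10⁻²³ × 290 × 2.13×10⁸ = 8.52×10⁻¹³ W
In dBm: 10 log₁₀(8.52×10⁻¹³ / 10⁻³) = −90.7 dBm

−90.7 dBm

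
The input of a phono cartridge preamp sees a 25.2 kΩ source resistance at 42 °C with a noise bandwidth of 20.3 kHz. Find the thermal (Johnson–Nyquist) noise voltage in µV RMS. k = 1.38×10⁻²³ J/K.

2.98 µV

T = 42 °C + 273.15 = 315.15 K
V_n = √(4kTRB)
4kTRB = 4 × 1.38×10⁻²³ × 315.15 × 2.52×10⁴ × 2.03×10⁴ = 8.90×10⁻¹² V²
V_n = √(8.90×10⁻¹²) = 2.98×10⁻⁶ V = 2.98 µV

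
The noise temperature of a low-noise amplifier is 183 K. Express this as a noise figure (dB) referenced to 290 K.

F = 1 + T_e/T₀ = 1 + 183/290 = 1.63103
NF = 10 log₁₀(1.63103) = 2.12 dB

2.12 dB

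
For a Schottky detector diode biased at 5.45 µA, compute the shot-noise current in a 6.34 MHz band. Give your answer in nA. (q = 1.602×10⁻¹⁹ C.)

I_n = √(2qI·B)
2qI·B = 2 × 1.602×10⁻¹⁹ × 5.45×10⁻⁶ × 6.34×10⁶ = 1.11×10⁻¹⁷ A²
I_n = √(1.11×10⁻¹⁷) = 3.33×10⁻⁹ A = 3.33 nA

3.33 nA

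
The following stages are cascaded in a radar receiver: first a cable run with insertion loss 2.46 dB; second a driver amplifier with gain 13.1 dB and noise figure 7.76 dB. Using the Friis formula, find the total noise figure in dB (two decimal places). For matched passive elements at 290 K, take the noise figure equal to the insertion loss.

10.22 dB

Convert to linear (a loss of L dB is a gain of −L dB): F_i = 10^(NF_i/10), G_i = 10^(G_i,dB/10)
  Stage 1: F_1 = 10^(2.46/10) = 1.762, G_1 = 10^(−2.46/10) = 0.5675
  Stage 2: F_2 = 10^(7.76/10) = 5.970, G_2 = 10^(13.1/10) = 20.42
Friis cascade:
  F = 1.762 + (5.970 − 1)/0.5675 = 10.52
NF = 10 log₁₀(10.52) = 10.22 dB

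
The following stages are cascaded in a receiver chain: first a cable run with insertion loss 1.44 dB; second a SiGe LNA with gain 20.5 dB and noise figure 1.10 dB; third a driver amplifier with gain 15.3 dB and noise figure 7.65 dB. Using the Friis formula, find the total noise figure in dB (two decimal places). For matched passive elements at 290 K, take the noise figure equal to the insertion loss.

Convert to linear (a loss of L dB is a gain of −L dB): F_i = 10^(NF_i/10), G_i = 10^(G_i,dB/10)
  Stage 1: F_1 = 10^(1.44/10) = 1.393, G_1 = 10^(−1.44/10) = 0.7178
  Stage 2: F_2 = 10^(1.10/10) = 1.288, G_2 = 10^(20.5/10) = 112.2
  Stage 3: F_3 = 10^(7.65/10) = 5.821, G_3 = 10^(15.3/10) = 33.88
Friis cascade:
  F = 1.393 + (1.288 − 1)/0.7178 + (5.821 − 1)/80.54 = 1.855
NF = 10 log₁₀(1.855) = 2.68 dB

2.68 dB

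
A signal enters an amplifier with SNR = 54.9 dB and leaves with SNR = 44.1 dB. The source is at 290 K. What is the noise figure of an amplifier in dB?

10.8 dB

NF (dB) = SNR_in(dB) − SNR_out(dB) when the source is at T₀
NF = 54.9 − 44.1 = 10.8 dB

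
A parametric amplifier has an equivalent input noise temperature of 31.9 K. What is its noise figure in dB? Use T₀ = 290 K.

F = 1 + T_e/T₀ = 1 + 31.9/290 = 1.11
NF = 10 log₁₀(1.11) = 0.453 dB

0.453 dB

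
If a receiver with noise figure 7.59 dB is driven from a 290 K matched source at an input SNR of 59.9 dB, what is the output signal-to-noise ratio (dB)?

By definition F = SNR_in/SNR_out, so in dB: SNR_out = SNR_in − NF
SNR_out = 59.9 − 7.59 = 52.31 dB

52.31 dB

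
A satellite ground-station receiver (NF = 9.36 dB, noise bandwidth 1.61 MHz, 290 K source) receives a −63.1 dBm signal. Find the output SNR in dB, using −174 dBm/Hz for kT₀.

Noise floor: N = −174 + 10 log₁₀(B) + NF
10 log₁₀(1.61×10⁶) = 62.07 dB
N = −174 + 62.07 + 9.36 = −102.57 dBm
SNR = P_sig − N = −63.1 − (−102.57) = 39.47 dB → 39.5 dB

39.5 dB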